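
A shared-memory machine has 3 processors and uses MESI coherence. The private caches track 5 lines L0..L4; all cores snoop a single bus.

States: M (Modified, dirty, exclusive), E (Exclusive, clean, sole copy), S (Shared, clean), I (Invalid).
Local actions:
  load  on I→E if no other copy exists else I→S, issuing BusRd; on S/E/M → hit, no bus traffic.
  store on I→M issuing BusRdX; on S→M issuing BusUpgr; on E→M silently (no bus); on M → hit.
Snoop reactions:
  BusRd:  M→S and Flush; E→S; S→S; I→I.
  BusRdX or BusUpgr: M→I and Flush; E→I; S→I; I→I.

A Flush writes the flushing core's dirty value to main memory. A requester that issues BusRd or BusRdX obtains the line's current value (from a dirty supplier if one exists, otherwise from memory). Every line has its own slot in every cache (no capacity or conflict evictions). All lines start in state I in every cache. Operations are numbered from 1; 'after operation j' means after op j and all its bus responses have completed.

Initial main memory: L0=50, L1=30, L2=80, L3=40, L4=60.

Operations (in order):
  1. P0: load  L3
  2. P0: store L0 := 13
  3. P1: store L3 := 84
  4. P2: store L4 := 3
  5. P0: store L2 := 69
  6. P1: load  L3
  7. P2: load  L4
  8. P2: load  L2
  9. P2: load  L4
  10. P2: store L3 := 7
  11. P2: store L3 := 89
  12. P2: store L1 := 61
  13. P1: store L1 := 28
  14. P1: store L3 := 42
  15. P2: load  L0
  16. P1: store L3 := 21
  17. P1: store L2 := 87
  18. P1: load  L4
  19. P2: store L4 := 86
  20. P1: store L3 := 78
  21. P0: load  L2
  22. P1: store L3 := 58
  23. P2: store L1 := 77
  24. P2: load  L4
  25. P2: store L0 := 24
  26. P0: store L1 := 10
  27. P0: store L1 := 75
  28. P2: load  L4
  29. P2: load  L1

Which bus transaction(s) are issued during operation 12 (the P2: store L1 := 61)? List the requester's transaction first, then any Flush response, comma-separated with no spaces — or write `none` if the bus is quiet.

1. P0: load  L3  bus=[BusRd]  L3: P0=E P1=I P2=I  mem[L3]=40
2. P0: store L0 := 13  bus=[BusRdX]  L0: P0=M P1=I P2=I  mem[L0]=50
3. P1: store L3 := 84  bus=[BusRdX]  L3: P0=I P1=M P2=I  mem[L3]=40
4. P2: store L4 := 3  bus=[BusRdX]  L4: P0=I P1=I P2=M  mem[L4]=60
5. P0: store L2 := 69  bus=[BusRdX]  L2: P0=M P1=I P2=I  mem[L2]=80
6. P1: load  L3  bus=[-]  L3: P0=I P1=M P2=I  mem[L3]=40
7. P2: load  L4  bus=[-]  L4: P0=I P1=I P2=M  mem[L4]=60
8. P2: load  L2  bus=[BusRd,Flush]  L2: P0=S P1=I P2=S  mem[L2]=69
9. P2: load  L4  bus=[-]  L4: P0=I P1=I P2=M  mem[L4]=60
10. P2: store L3 := 7  bus=[BusRdX,Flush]  L3: P0=I P1=I P2=M  mem[L3]=84
11. P2: store L3 := 89  bus=[-]  L3: P0=I P1=I P2=M  mem[L3]=84
12. P2: store L1 := 61  bus=[BusRdX]  L1: P0=I P1=I P2=M  mem[L1]=30
13. P1: store L1 := 28  bus=[BusRdX,Flush]  L1: P0=I P1=M P2=I  mem[L1]=61
14. P1: store L3 := 42  bus=[BusRdX,Flush]  L3: P0=I P1=M P2=I  mem[L3]=89
15. P2: load  L0  bus=[BusRd,Flush]  L0: P0=S P1=I P2=S  mem[L0]=13
16. P1: store L3 := 21  bus=[-]  L3: P0=I P1=M P2=I  mem[L3]=89
17. P1: store L2 := 87  bus=[BusRdX]  L2: P0=I P1=M P2=I  mem[L2]=69
18. P1: load  L4  bus=[BusRd,Flush]  L4: P0=I P1=S P2=S  mem[L4]=3
19. P2: store L4 := 86  bus=[BusUpgr]  L4: P0=I P1=I P2=M  mem[L4]=3
20. P1: store L3 := 78  bus=[-]  L3: P0=I P1=M P2=I  mem[L3]=89
21. P0: load  L2  bus=[BusRd,Flush]  L2: P0=S P1=S P2=I  mem[L2]=87
22. P1: store L3 := 58  bus=[-]  L3: P0=I P1=M P2=I  mem[L3]=89
23. P2: store L1 := 77  bus=[BusRdX,Flush]  L1: P0=I P1=I P2=M  mem[L1]=28
24. P2: load  L4  bus=[-]  L4: P0=I P1=I P2=M  mem[L4]=3
25. P2: store L0 := 24  bus=[BusUpgr]  L0: P0=I P1=I P2=M  mem[L0]=13
26. P0: store L1 := 10  bus=[BusRdX,Flush]  L1: P0=M P1=I P2=I  mem[L1]=77
27. P0: store L1 := 75  bus=[-]  L1: P0=M P1=I P2=I  mem[L1]=77
28. P2: load  L4  bus=[-]  L4: P0=I P1=I P2=M  mem[L4]=3
29. P2: load  L1  bus=[BusRd,Flush]  L1: P0=S P1=I P2=S  mem[L1]=75

bus = BusRdX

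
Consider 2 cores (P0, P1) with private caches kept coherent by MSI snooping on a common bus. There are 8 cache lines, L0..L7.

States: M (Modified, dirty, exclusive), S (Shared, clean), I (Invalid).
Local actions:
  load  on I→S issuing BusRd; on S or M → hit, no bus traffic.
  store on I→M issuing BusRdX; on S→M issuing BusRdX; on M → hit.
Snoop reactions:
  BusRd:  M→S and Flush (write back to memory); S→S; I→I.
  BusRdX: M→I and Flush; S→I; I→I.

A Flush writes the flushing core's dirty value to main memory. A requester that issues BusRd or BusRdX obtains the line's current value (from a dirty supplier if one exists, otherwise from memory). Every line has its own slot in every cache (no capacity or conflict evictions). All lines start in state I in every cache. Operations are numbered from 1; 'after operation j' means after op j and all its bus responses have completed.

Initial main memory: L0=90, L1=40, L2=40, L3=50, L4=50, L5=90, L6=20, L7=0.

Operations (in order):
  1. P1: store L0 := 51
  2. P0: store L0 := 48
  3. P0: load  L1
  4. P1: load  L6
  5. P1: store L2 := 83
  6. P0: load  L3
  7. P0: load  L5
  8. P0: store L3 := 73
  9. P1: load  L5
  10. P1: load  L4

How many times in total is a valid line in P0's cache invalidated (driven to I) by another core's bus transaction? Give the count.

step 1: P1: store L0 := 51  ⟶  IM  (L0)  txn=BusRdX  M[L0]=90
step 2: P0: store L0 := 48  ⟶  MI  (L0)  txn=BusRdX+Flush  M[L0]=51
step 3: P0: load  L1  ⟶  SI  (L1)  txn=BusRd  M[L1]=40
step 4: P1: load  L6  ⟶  IS  (L6)  txn=BusRd  M[L6]=20
step 5: P1: store L2 := 83  ⟶  IM  (L2)  txn=BusRdX  M[L2]=40
step 6: P0: load  L3  ⟶  SI  (L3)  txn=BusRd  M[L3]=50
step 7: P0: load  L5  ⟶  SI  (L5)  txn=BusRd  M[L5]=90
step 8: P0: store L3 := 73  ⟶  MI  (L3)  txn=BusRdX  M[L3]=50
step 9: P1: load  L5  ⟶  SS  (L5)  txn=BusRd  M[L5]=90
step 10: P1: load  L4  ⟶  IS  (L4)  txn=BusRd  M[L4]=50

invalidations = 0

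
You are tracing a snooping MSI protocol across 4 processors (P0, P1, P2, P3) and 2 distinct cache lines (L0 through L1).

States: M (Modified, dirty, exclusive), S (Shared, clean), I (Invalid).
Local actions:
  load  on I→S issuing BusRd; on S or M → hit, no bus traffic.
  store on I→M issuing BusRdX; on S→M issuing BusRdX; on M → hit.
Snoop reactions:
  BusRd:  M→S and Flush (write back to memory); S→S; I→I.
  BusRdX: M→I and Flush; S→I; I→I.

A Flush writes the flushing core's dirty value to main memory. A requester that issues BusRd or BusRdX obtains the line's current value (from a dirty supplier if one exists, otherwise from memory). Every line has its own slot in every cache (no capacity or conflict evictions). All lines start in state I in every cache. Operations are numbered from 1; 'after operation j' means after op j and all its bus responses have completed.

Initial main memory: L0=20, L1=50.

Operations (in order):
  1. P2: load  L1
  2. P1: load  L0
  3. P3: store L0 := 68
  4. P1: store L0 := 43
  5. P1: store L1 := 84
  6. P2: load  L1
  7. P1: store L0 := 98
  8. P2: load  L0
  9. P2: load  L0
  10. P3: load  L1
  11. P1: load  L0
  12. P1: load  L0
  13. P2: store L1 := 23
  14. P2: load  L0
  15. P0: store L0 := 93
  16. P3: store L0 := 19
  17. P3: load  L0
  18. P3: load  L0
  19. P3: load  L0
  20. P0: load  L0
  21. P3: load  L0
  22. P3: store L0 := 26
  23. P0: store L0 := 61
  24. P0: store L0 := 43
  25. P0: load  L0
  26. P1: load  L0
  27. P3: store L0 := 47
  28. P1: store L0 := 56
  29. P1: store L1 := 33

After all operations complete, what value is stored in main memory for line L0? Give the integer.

memory[L0] = 47

  op1 P2: load  L1 → I/I/S/I on L1; bus BusRd; mem=50
  op2 P1: load  L0 → I/S/I/I on L0; bus BusRd; mem=20
  op3 P3: store L0 := 68 → I/I/I/M on L0; bus BusRdX; mem=20
  op4 P1: store L0 := 43 → I/M/I/I on L0; bus BusRdX Flush; mem=68
  op5 P1: store L1 := 84 → I/M/I/I on L1; bus BusRdX; mem=50
  op6 P2: load  L1 → I/S/S/I on L1; bus BusRd Flush; mem=84
  op7 P1: store L0 := 98 → I/M/I/I on L0; bus (none); mem=68
  op8 P2: load  L0 → I/S/S/I on L0; bus BusRd Flush; mem=98
  op9 P2: load  L0 → I/S/S/I on L0; bus (none); mem=98
  op10 P3: load  L1 → I/S/S/S on L1; bus BusRd; mem=84
  op11 P1: load  L0 → I/S/S/I on L0; bus (none); mem=98
  op12 P1: load  L0 → I/S/S/I on L0; bus (none); mem=98
  op13 P2: store L1 := 23 → I/I/M/I on L1; bus BusRdX; mem=84
  op14 P2: load  L0 → I/S/S/I on L0; bus (none); mem=98
  op15 P0: store L0 := 93 → M/I/I/I on L0; bus BusRdX; mem=98
  op16 P3: store L0 := 19 → I/I/I/M on L0; bus BusRdX Flush; mem=93
  op17 P3: load  L0 → I/I/I/M on L0; bus (none); mem=93
  op18 P3: load  L0 → I/I/I/M on L0; bus (none); mem=93
  op19 P3: load  L0 → I/I/I/M on L0; bus (none); mem=93
  op20 P0: load  L0 → S/I/I/S on L0; bus BusRd Flush; mem=19
  op21 P3: load  L0 → S/I/I/S on L0; bus (none); mem=19
  op22 P3: store L0 := 26 → I/I/I/M on L0; bus BusRdX; mem=19
  op23 P0: store L0 := 61 → M/I/I/I on L0; bus BusRdX Flush; mem=26
  op24 P0: store L0 := 43 → M/I/I/I on L0; bus (none); mem=26
  op25 P0: load  L0 → M/I/I/I on L0; bus (none); mem=26
  op26 P1: load  L0 → S/S/I/I on L0; bus BusRd Flush; mem=43
  op27 P3: store L0 := 47 → I/I/I/M on L0; bus BusRdX; mem=43
  op28 P1: store L0 := 56 → I/M/I/I on L0; bus BusRdX Flush; mem=47
  op29 P1: store L1 := 33 → I/M/I/I on L1; bus BusRdX Flush; mem=23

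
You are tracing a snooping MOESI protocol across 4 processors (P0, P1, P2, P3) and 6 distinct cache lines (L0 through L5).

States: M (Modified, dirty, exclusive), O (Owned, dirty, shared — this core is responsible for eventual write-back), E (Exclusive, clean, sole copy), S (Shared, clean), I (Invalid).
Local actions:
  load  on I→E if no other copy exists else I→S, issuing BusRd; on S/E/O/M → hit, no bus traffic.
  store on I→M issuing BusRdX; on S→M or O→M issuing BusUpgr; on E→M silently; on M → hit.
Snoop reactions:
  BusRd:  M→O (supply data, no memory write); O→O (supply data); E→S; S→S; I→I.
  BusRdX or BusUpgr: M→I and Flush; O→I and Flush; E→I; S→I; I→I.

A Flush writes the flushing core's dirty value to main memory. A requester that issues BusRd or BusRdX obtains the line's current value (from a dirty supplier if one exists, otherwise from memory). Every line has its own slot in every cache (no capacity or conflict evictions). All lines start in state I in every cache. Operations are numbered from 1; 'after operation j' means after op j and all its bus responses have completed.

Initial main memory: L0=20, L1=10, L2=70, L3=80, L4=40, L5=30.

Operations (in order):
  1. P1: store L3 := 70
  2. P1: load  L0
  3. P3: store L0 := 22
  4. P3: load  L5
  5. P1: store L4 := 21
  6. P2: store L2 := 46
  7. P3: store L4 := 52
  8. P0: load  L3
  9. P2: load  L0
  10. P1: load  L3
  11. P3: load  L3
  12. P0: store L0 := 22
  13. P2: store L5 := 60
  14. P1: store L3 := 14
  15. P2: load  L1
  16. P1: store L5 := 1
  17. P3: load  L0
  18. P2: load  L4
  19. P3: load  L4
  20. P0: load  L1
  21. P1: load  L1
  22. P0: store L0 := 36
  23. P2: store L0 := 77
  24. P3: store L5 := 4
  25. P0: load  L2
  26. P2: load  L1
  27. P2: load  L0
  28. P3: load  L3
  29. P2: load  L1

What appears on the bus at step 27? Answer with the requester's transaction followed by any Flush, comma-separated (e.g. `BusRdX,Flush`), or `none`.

bus = none

[1] P1: store L3 := 70 | P0:I, P1:M(70), P2:I, P3:I | bus: BusRdX
[2] P1: load  L0 | P0:I, P1:E(20), P2:I, P3:I | bus: BusRd
[3] P3: store L0 := 22 | P0:I, P1:I, P2:I, P3:M(22) | bus: BusRdX
[4] P3: load  L5 | P0:I, P1:I, P2:I, P3:E(30) | bus: BusRd
[5] P1: store L4 := 21 | P0:I, P1:M(21), P2:I, P3:I | bus: BusRdX
[6] P2: store L2 := 46 | P0:I, P1:I, P2:M(46), P3:I | bus: BusRdX
[7] P3: store L4 := 52 | P0:I, P1:I, P2:I, P3:M(52) | bus: BusRdX,Flush
[8] P0: load  L3 | P0:S(70), P1:O(70), P2:I, P3:I | bus: BusRd
[9] P2: load  L0 | P0:I, P1:I, P2:S(22), P3:O(22) | bus: BusRd
[10] P1: load  L3 | P0:S(70), P1:O(70), P2:I, P3:I | bus: none
[11] P3: load  L3 | P0:S(70), P1:O(70), P2:I, P3:S(70) | bus: BusRd
[12] P0: store L0 := 22 | P0:M(22), P1:I, P2:I, P3:I | bus: BusRdX,Flush
[13] P2: store L5 := 60 | P0:I, P1:I, P2:M(60), P3:I | bus: BusRdX
[14] P1: store L3 := 14 | P0:I, P1:M(14), P2:I, P3:I | bus: BusUpgr
[15] P2: load  L1 | P0:I, P1:I, P2:E(10), P3:I | bus: BusRd
[16] P1: store L5 := 1 | P0:I, P1:M(1), P2:I, P3:I | bus: BusRdX,Flush
[17] P3: load  L0 | P0:O(22), P1:I, P2:I, P3:S(22) | bus: BusRd
[18] P2: load  L4 | P0:I, P1:I, P2:S(52), P3:O(52) | bus: BusRd
[19] P3: load  L4 | P0:I, P1:I, P2:S(52), P3:O(52) | bus: none
[20] P0: load  L1 | P0:S(10), P1:I, P2:S(10), P3:I | bus: BusRd
[21] P1: load  L1 | P0:S(10), P1:S(10), P2:S(10), P3:I | bus: BusRd
[22] P0: store L0 := 36 | P0:M(36), P1:I, P2:I, P3:I | bus: BusUpgr
[23] P2: store L0 := 77 | P0:I, P1:I, P2:M(77), P3:I | bus: BusRdX,Flush
[24] P3: store L5 := 4 | P0:I, P1:I, P2:I, P3:M(4) | bus: BusRdX,Flush
[25] P0: load  L2 | P0:S(46), P1:I, P2:O(46), P3:I | bus: BusRd
[26] P2: load  L1 | P0:S(10), P1:S(10), P2:S(10), P3:I | bus: none
[27] P2: load  L0 | P0:I, P1:I, P2:M(77), P3:I | bus: none
[28] P3: load  L3 | P0:I, P1:O(14), P2:I, P3:S(14) | bus: BusRd
[29] P2: load  L1 | P0:S(10), P1:S(10), P2:S(10), P3:I | bus: none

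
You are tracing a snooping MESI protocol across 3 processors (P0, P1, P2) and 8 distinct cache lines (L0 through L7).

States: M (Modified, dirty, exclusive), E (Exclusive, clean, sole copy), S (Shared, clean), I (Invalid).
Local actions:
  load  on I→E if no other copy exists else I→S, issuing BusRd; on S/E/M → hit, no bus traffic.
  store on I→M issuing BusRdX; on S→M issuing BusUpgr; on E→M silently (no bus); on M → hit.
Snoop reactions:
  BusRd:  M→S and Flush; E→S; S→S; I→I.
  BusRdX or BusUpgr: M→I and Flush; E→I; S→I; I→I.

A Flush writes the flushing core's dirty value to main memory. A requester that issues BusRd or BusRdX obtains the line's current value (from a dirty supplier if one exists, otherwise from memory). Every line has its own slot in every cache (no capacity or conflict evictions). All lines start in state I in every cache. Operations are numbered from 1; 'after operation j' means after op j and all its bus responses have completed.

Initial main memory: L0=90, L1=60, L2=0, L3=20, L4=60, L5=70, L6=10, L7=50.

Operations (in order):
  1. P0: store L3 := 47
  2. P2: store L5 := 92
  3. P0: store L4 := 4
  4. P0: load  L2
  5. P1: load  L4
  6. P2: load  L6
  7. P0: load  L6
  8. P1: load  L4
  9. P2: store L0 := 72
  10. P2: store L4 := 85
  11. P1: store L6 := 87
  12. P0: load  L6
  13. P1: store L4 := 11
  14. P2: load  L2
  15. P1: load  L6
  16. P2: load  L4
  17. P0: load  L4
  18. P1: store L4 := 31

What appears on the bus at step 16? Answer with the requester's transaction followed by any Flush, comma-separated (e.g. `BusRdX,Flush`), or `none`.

bus = BusRd,Flush

[1] P0: store L3 := 47 | P0:M(47), P1:I, P2:I | bus: BusRdX
[2] P2: store L5 := 92 | P0:I, P1:I, P2:M(92) | bus: BusRdX
[3] P0: store L4 := 4 | P0:M(4), P1:I, P2:I | bus: BusRdX
[4] P0: load  L2 | P0:E(0), P1:I, P2:I | bus: BusRd
[5] P1: load  L4 | P0:S(4), P1:S(4), P2:I | bus: BusRd,Flush
[6] P2: load  L6 | P0:I, P1:I, P2:E(10) | bus: BusRd
[7] P0: load  L6 | P0:S(10), P1:I, P2:S(10) | bus: BusRd
[8] P1: load  L4 | P0:S(4), P1:S(4), P2:I | bus: none
[9] P2: store L0 := 72 | P0:I, P1:I, P2:M(72) | bus: BusRdX
[10] P2: store L4 := 85 | P0:I, P1:I, P2:M(85) | bus: BusRdX
[11] P1: store L6 := 87 | P0:I, P1:M(87), P2:I | bus: BusRdX
[12] P0: load  L6 | P0:S(87), P1:S(87), P2:I | bus: BusRd,Flush
[13] P1: store L4 := 11 | P0:I, P1:M(11), P2:I | bus: BusRdX,Flush
[14] P2: load  L2 | P0:S(0), P1:I, P2:S(0) | bus: BusRd
[15] P1: load  L6 | P0:S(87), P1:S(87), P2:I | bus: none
[16] P2: load  L4 | P0:I, P1:S(11), P2:S(11) | bus: BusRd,Flush
[17] P0: load  L4 | P0:S(11), P1:S(11), P2:S(11) | bus: BusRd
[18] P1: store L4 := 31 | P0:I, P1:M(31), P2:I | bus: BusUpgr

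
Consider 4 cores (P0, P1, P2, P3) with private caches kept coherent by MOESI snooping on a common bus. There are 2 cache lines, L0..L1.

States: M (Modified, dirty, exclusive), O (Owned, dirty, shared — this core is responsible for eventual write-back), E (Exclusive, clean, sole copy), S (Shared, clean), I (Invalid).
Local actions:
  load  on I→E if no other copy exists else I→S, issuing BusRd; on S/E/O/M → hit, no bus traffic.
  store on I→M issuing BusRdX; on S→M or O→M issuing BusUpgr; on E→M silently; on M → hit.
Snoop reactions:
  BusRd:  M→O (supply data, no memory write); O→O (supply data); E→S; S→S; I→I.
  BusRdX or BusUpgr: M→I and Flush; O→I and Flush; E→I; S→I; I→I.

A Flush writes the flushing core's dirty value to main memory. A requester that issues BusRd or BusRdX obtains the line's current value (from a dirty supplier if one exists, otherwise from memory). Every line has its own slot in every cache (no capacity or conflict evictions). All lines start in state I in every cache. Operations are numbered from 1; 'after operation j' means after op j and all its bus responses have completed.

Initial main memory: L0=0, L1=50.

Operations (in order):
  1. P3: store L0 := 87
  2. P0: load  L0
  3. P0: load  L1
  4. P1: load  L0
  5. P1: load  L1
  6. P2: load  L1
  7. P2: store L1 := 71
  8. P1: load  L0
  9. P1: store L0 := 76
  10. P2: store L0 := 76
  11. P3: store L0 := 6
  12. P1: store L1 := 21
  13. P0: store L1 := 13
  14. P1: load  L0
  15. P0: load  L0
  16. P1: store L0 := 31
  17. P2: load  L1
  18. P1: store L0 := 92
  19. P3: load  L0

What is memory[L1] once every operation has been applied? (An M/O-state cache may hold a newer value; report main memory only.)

  op1 P3: store L0 := 87 → I/I/I/M on L0; bus BusRdX; mem=0
  op2 P0: load  L0 → S/I/I/O on L0; bus BusRd; mem=0
  op3 P0: load  L1 → E/I/I/I on L1; bus BusRd; mem=50
  op4 P1: load  L0 → S/S/I/O on L0; bus BusRd; mem=0
  op5 P1: load  L1 → S/S/I/I on L1; bus BusRd; mem=50
  op6 P2: load  L1 → S/S/S/I on L1; bus BusRd; mem=50
  op7 P2: store L1 := 71 → I/I/M/I on L1; bus BusUpgr; mem=50
  op8 P1: load  L0 → S/S/I/O on L0; bus (none); mem=0
  op9 P1: store L0 := 76 → I/M/I/I on L0; bus BusUpgr Flush; mem=87
  op10 P2: store L0 := 76 → I/I/M/I on L0; bus BusRdX Flush; mem=76
  op11 P3: store L0 := 6 → I/I/I/M on L0; bus BusRdX Flush; mem=76
  op12 P1: store L1 := 21 → I/M/I/I on L1; bus BusRdX Flush; mem=71
  op13 P0: store L1 := 13 → M/I/I/I on L1; bus BusRdX Flush; mem=21
  op14 P1: load  L0 → I/S/I/O on L0; bus BusRd; mem=76
  op15 P0: load  L0 → S/S/I/O on L0; bus BusRd; mem=76
  op16 P1: store L0 := 31 → I/M/I/I on L0; bus BusUpgr Flush; mem=6
  op17 P2: load  L1 → O/I/S/I on L1; bus BusRd; mem=21
  op18 P1: store L0 := 92 → I/M/I/I on L0; bus (none); mem=6
  op19 P3: load  L0 → I/O/I/S on L0; bus BusRd; mem=6

memory[L1] = 21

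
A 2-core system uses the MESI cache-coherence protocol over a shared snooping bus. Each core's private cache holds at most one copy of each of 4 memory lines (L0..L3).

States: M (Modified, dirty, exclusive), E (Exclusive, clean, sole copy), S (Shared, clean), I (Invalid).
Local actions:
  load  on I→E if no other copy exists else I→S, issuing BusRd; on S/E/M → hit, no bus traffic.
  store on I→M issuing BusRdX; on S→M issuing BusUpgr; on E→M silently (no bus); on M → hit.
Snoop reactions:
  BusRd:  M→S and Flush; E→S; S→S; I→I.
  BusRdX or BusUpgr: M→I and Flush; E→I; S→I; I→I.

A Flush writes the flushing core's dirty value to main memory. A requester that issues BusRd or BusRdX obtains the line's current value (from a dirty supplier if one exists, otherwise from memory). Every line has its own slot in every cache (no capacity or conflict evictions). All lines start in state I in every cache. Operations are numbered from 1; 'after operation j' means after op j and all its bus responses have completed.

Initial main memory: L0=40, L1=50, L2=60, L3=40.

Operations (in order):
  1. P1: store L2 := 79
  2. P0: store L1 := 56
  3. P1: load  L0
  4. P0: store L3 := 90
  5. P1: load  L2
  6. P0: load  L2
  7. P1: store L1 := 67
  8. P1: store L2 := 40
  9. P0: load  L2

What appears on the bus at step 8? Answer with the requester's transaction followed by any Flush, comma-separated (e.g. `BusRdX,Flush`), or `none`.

step 1: P1: store L2 := 79  ⟶  IM  (L2)  txn=BusRdX  M[L2]=60
step 2: P0: store L1 := 56  ⟶  MI  (L1)  txn=BusRdX  M[L1]=50
step 3: P1: load  L0  ⟶  IE  (L0)  txn=BusRd  M[L0]=40
step 4: P0: store L3 := 90  ⟶  MI  (L3)  txn=BusRdX  M[L3]=40
step 5: P1: load  L2  ⟶  IM  (L2)  txn=∅  M[L2]=60
step 6: P0: load  L2  ⟶  SS  (L2)  txn=BusRd+Flush  M[L2]=79
step 7: P1: store L1 := 67  ⟶  IM  (L1)  txn=BusRdX+Flush  M[L1]=56
step 8: P1: store L2 := 40  ⟶  IM  (L2)  txn=BusUpgr  M[L2]=79
step 9: P0: load  L2  ⟶  SS  (L2)  txn=BusRd+Flush  M[L2]=40

bus = BusUpgr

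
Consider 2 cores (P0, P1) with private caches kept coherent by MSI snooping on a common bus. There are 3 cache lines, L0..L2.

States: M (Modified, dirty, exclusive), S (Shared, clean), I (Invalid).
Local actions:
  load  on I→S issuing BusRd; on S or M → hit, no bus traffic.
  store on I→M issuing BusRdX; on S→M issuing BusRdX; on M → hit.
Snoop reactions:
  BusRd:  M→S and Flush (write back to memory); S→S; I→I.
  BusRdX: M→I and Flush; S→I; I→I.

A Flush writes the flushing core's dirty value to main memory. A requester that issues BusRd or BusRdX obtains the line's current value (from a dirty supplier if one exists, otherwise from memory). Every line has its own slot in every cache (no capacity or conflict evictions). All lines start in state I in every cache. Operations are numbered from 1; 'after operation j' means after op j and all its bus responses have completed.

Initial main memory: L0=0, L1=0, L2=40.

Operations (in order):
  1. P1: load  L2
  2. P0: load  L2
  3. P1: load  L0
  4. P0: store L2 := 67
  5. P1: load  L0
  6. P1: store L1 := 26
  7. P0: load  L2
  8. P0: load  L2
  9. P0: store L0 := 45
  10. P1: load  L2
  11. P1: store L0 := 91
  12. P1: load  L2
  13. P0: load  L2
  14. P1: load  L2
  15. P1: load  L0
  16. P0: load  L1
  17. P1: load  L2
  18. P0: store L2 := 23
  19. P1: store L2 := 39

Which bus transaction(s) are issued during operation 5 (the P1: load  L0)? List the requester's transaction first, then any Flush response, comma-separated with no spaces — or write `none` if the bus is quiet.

bus = none

[1] P1: load  L2 | P0:I, P1:S(40) | bus: BusRd
[2] P0: load  L2 | P0:S(40), P1:S(40) | bus: BusRd
[3] P1: load  L0 | P0:I, P1:S(0) | bus: BusRd
[4] P0: store L2 := 67 | P0:M(67), P1:I | bus: BusRdX
[5] P1: load  L0 | P0:I, P1:S(0) | bus: none
[6] P1: store L1 := 26 | P0:I, P1:M(26) | bus: BusRdX
[7] P0: load  L2 | P0:M(67), P1:I | bus: none
[8] P0: load  L2 | P0:M(67), P1:I | bus: none
[9] P0: store L0 := 45 | P0:M(45), P1:I | bus: BusRdX
[10] P1: load  L2 | P0:S(67), P1:S(67) | bus: BusRd,Flush
[11] P1: store L0 := 91 | P0:I, P1:M(91) | bus: BusRdX,Flush
[12] P1: load  L2 | P0:S(67), P1:S(67) | bus: none
[13] P0: load  L2 | P0:S(67), P1:S(67) | bus: none
[14] P1: load  L2 | P0:S(67), P1:S(67) | bus: none
[15] P1: load  L0 | P0:I, P1:M(91) | bus: none
[16] P0: load  L1 | P0:S(26), P1:S(26) | bus: BusRd,Flush
[17] P1: load  L2 | P0:S(67), P1:S(67) | bus: none
[18] P0: store L2 := 23 | P0:M(23), P1:I | bus: BusRdX
[19] P1: store L2 := 39 | P0:I, P1:M(39) | bus: BusRdX,Flush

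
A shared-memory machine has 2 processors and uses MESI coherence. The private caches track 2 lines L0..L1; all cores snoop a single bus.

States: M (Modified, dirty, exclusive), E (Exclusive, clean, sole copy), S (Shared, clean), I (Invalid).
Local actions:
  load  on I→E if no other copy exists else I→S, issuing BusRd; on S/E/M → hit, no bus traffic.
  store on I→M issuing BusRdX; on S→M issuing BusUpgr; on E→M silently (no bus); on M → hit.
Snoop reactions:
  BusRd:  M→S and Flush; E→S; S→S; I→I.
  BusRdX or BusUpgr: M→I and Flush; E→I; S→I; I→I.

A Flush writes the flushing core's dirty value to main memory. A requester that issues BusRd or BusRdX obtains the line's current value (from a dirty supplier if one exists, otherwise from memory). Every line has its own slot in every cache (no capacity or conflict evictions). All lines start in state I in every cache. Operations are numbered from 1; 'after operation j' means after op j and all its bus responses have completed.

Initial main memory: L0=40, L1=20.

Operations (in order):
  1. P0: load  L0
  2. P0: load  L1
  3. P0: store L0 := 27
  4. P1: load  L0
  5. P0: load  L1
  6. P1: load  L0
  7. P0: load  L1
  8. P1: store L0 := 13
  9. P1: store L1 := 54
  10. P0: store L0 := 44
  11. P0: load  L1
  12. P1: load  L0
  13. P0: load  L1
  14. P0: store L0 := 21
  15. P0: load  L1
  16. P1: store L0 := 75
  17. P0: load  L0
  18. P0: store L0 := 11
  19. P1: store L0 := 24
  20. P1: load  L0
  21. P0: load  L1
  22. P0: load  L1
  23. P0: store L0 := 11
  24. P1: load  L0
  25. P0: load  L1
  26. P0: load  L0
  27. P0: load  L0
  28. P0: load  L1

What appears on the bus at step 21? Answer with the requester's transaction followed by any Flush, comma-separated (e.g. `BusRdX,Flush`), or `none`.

bus = none

  op1 P0: load  L0 → E/I on L0; bus BusRd; mem=40
  op2 P0: load  L1 → E/I on L1; bus BusRd; mem=20
  op3 P0: store L0 := 27 → M/I on L0; bus (none); mem=40
  op4 P1: load  L0 → S/S on L0; bus BusRd Flush; mem=27
  op5 P0: load  L1 → E/I on L1; bus (none); mem=20
  op6 P1: load  L0 → S/S on L0; bus (none); mem=27
  op7 P0: load  L1 → E/I on L1; bus (none); mem=20
  op8 P1: store L0 := 13 → I/M on L0; bus BusUpgr; mem=27
  op9 P1: store L1 := 54 → I/M on L1; bus BusRdX; mem=20
  op10 P0: store L0 := 44 → M/I on L0; bus BusRdX Flush; mem=13
  op11 P0: load  L1 → S/S on L1; bus BusRd Flush; mem=54
  op12 P1: load  L0 → S/S on L0; bus BusRd Flush; mem=44
  op13 P0: load  L1 → S/S on L1; bus (none); mem=54
  op14 P0: store L0 := 21 → M/I on L0; bus BusUpgr; mem=44
  op15 P0: load  L1 → S/S on L1; bus (none); mem=54
  op16 P1: store L0 := 75 → I/M on L0; bus BusRdX Flush; mem=21
  op17 P0: load  L0 → S/S on L0; bus BusRd Flush; mem=75
  op18 P0: store L0 := 11 → M/I on L0; bus BusUpgr; mem=75
  op19 P1: store L0 := 24 → I/M on L0; bus BusRdX Flush; mem=11
  op20 P1: load  L0 → I/M on L0; bus (none); mem=11
  op21 P0: load  L1 → S/S on L1; bus (none); mem=54
  op22 P0: load  L1 → S/S on L1; bus (none); mem=54
  op23 P0: store L0 := 11 → M/I on L0; bus BusRdX Flush; mem=24
  op24 P1: load  L0 → S/S on L0; bus BusRd Flush; mem=11
  op25 P0: load  L1 → S/S on L1; bus (none); mem=54
  op26 P0: load  L0 → S/S on L0; bus (none); mem=11
  op27 P0: load  L0 → S/S on L0; bus (none); mem=11
  op28 P0: load  L1 → S/S on L1; bus (none); mem=54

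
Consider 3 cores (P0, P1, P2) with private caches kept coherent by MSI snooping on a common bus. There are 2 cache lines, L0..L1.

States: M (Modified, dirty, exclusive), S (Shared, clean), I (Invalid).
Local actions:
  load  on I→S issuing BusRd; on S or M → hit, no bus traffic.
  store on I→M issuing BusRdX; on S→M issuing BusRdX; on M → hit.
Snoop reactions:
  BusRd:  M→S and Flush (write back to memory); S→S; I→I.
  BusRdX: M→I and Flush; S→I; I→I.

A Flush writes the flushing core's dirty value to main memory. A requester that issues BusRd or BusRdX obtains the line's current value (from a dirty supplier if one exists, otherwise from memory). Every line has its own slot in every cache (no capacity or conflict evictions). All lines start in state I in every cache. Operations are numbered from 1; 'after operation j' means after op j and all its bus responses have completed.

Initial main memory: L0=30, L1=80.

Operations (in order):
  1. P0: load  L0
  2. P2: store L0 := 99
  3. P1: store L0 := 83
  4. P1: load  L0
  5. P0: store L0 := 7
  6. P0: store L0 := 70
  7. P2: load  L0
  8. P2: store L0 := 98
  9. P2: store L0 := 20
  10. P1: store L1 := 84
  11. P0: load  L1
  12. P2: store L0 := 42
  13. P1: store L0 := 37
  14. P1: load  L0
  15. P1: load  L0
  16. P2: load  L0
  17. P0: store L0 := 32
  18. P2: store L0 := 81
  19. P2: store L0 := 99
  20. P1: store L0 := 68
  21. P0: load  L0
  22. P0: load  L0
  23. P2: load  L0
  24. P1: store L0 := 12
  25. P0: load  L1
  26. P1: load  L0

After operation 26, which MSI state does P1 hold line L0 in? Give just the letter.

step 1: P0: load  L0  ⟶  SII  (L0)  txn=BusRd  M[L0]=30
step 2: P2: store L0 := 99  ⟶  IIM  (L0)  txn=BusRdX  M[L0]=30
step 3: P1: store L0 := 83  ⟶  IMI  (L0)  txn=BusRdX+Flush  M[L0]=99
step 4: P1: load  L0  ⟶  IMI  (L0)  txn=∅  M[L0]=99
step 5: P0: store L0 := 7  ⟶  MII  (L0)  txn=BusRdX+Flush  M[L0]=83
step 6: P0: store L0 := 70  ⟶  MII  (L0)  txn=∅  M[L0]=83
step 7: P2: load  L0  ⟶  SIS  (L0)  txn=BusRd+Flush  M[L0]=70
step 8: P2: store L0 := 98  ⟶  IIM  (L0)  txn=BusRdX  M[L0]=70
step 9: P2: store L0 := 20  ⟶  IIM  (L0)  txn=∅  M[L0]=70
step 10: P1: store L1 := 84  ⟶  IMI  (L1)  txn=BusRdX  M[L1]=80
step 11: P0: load  L1  ⟶  SSI  (L1)  txn=BusRd+Flush  M[L1]=84
step 12: P2: store L0 := 42  ⟶  IIM  (L0)  txn=∅  M[L0]=70
step 13: P1: store L0 := 37  ⟶  IMI  (L0)  txn=BusRdX+Flush  M[L0]=42
step 14: P1: load  L0  ⟶  IMI  (L0)  txn=∅  M[L0]=42
step 15: P1: load  L0  ⟶  IMI  (L0)  txn=∅  M[L0]=42
step 16: P2: load  L0  ⟶  ISS  (L0)  txn=BusRd+Flush  M[L0]=37
step 17: P0: store L0 := 32  ⟶  MII  (L0)  txn=BusRdX  M[L0]=37
step 18: P2: store L0 := 81  ⟶  IIM  (L0)  txn=BusRdX+Flush  M[L0]=32
step 19: P2: store L0 := 99  ⟶  IIM  (L0)  txn=∅  M[L0]=32
step 20: P1: store L0 := 68  ⟶  IMI  (L0)  txn=BusRdX+Flush  M[L0]=99
step 21: P0: load  L0  ⟶  SSI  (L0)  txn=BusRd+Flush  M[L0]=68
step 22: P0: load  L0  ⟶  SSI  (L0)  txn=∅  M[L0]=68
step 23: P2: load  L0  ⟶  SSS  (L0)  txn=BusRd  M[L0]=68
step 24: P1: store L0 := 12  ⟶  IMI  (L0)  txn=BusRdX  M[L0]=68
step 25: P0: load  L1  ⟶  SSI  (L1)  txn=∅  M[L1]=84
step 26: P1: load  L0  ⟶  IMI  (L0)  txn=∅  M[L0]=68

state = M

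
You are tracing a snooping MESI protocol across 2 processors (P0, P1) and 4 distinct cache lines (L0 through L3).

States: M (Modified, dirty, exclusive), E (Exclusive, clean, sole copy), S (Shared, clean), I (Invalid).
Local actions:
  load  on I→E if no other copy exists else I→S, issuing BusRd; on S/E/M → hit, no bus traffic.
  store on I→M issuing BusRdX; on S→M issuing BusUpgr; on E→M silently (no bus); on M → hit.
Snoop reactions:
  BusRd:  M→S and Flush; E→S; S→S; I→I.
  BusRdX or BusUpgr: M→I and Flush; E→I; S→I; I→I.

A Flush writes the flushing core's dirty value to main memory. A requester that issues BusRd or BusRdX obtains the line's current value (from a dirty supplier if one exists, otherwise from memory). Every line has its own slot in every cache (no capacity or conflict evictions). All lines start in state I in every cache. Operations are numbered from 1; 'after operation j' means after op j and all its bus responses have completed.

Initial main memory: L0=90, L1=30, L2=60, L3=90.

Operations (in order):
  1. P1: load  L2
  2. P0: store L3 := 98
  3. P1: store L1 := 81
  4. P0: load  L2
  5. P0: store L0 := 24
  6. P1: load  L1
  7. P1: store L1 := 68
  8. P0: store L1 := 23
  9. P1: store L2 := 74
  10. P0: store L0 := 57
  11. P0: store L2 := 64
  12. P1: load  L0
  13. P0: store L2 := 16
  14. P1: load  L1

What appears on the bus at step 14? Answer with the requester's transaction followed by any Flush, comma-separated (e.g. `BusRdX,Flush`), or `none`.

1. P1: load  L2  bus=[BusRd]  L2: P0=I P1=E  mem[L2]=60
2. P0: store L3 := 98  bus=[BusRdX]  L3: P0=M P1=I  mem[L3]=90
3. P1: store L1 := 81  bus=[BusRdX]  L1: P0=I P1=M  mem[L1]=30
4. P0: load  L2  bus=[BusRd]  L2: P0=S P1=S  mem[L2]=60
5. P0: store L0 := 24  bus=[BusRdX]  L0: P0=M P1=I  mem[L0]=90
6. P1: load  L1  bus=[-]  L1: P0=I P1=M  mem[L1]=30
7. P1: store L1 := 68  bus=[-]  L1: P0=I P1=M  mem[L1]=30
8. P0: store L1 := 23  bus=[BusRdX,Flush]  L1: P0=M P1=I  mem[L1]=68
9. P1: store L2 := 74  bus=[BusUpgr]  L2: P0=I P1=M  mem[L2]=60
10. P0: store L0 := 57  bus=[-]  L0: P0=M P1=I  mem[L0]=90
11. P0: store L2 := 64  bus=[BusRdX,Flush]  L2: P0=M P1=I  mem[L2]=74
12. P1: load  L0  bus=[BusRd,Flush]  L0: P0=S P1=S  mem[L0]=57
13. P0: store L2 := 16  bus=[-]  L2: P0=M P1=I  mem[L2]=74
14. P1: load  L1  bus=[BusRd,Flush]  L1: P0=S P1=S  mem[L1]=23

bus = BusRd,Flush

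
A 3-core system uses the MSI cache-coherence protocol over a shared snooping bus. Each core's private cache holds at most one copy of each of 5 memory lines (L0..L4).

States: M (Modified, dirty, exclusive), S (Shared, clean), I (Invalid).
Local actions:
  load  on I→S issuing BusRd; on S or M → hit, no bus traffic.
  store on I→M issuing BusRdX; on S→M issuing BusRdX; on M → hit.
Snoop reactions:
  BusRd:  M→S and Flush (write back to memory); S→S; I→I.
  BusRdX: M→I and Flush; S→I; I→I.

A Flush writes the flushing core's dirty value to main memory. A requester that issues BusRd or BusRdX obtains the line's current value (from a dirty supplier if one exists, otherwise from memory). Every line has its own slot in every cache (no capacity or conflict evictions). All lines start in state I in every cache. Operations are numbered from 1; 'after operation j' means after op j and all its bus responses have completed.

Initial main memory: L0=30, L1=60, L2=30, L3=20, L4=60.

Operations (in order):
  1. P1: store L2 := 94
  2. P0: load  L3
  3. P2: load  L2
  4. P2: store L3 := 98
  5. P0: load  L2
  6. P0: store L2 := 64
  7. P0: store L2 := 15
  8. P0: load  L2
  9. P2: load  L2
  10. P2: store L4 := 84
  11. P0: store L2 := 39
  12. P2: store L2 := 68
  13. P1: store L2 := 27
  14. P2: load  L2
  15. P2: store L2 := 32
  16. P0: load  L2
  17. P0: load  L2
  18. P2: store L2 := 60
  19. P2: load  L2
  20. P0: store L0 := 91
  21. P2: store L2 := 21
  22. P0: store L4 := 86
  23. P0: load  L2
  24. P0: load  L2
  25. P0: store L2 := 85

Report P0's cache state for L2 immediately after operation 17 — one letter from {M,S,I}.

step 1: P1: store L2 := 94  ⟶  IMI  (L2)  txn=BusRdX  M[L2]=30
step 2: P0: load  L3  ⟶  SII  (L3)  txn=BusRd  M[L3]=20
step 3: P2: load  L2  ⟶  ISS  (L2)  txn=BusRd+Flush  M[L2]=94
step 4: P2: store L3 := 98  ⟶  IIM  (L3)  txn=BusRdX  M[L3]=20
step 5: P0: load  L2  ⟶  SSS  (L2)  txn=BusRd  M[L2]=94
step 6: P0: store L2 := 64  ⟶  MII  (L2)  txn=BusRdX  M[L2]=94
step 7: P0: store L2 := 15  ⟶  MII  (L2)  txn=∅  M[L2]=94
step 8: P0: load  L2  ⟶  MII  (L2)  txn=∅  M[L2]=94
step 9: P2: load  L2  ⟶  SIS  (L2)  txn=BusRd+Flush  M[L2]=15
step 10: P2: store L4 := 84  ⟶  IIM  (L4)  txn=BusRdX  M[L4]=60
step 11: P0: store L2 := 39  ⟶  MII  (L2)  txn=BusRdX  M[L2]=15
step 12: P2: store L2 := 68  ⟶  IIM  (L2)  txn=BusRdX+Flush  M[L2]=39
step 13: P1: store L2 := 27  ⟶  IMI  (L2)  txn=BusRdX+Flush  M[L2]=68
step 14: P2: load  L2  ⟶  ISS  (L2)  txn=BusRd+Flush  M[L2]=27
step 15: P2: store L2 := 32  ⟶  IIM  (L2)  txn=BusRdX  M[L2]=27
step 16: P0: load  L2  ⟶  SIS  (L2)  txn=BusRd+Flush  M[L2]=32
step 17: P0: load  L2  ⟶  SIS  (L2)  txn=∅  M[L2]=32
step 18: P2: store L2 := 60  ⟶  IIM  (L2)  txn=BusRdX  M[L2]=32
step 19: P2: load  L2  ⟶  IIM  (L2)  txn=∅  M[L2]=32
step 20: P0: store L0 := 91  ⟶  MII  (L0)  txn=BusRdX  M[L0]=30
step 21: P2: store L2 := 21  ⟶  IIM  (L2)  txn=∅  M[L2]=32
step 22: P0: store L4 := 86  ⟶  MII  (L4)  txn=BusRdX+Flush  M[L4]=84
step 23: P0: load  L2  ⟶  SIS  (L2)  txn=BusRd+Flush  M[L2]=21
step 24: P0: load  L2  ⟶  SIS  (L2)  txn=∅  M[L2]=21
step 25: P0: store L2 := 85  ⟶  MII  (L2)  txn=BusRdX  M[L2]=21

state = S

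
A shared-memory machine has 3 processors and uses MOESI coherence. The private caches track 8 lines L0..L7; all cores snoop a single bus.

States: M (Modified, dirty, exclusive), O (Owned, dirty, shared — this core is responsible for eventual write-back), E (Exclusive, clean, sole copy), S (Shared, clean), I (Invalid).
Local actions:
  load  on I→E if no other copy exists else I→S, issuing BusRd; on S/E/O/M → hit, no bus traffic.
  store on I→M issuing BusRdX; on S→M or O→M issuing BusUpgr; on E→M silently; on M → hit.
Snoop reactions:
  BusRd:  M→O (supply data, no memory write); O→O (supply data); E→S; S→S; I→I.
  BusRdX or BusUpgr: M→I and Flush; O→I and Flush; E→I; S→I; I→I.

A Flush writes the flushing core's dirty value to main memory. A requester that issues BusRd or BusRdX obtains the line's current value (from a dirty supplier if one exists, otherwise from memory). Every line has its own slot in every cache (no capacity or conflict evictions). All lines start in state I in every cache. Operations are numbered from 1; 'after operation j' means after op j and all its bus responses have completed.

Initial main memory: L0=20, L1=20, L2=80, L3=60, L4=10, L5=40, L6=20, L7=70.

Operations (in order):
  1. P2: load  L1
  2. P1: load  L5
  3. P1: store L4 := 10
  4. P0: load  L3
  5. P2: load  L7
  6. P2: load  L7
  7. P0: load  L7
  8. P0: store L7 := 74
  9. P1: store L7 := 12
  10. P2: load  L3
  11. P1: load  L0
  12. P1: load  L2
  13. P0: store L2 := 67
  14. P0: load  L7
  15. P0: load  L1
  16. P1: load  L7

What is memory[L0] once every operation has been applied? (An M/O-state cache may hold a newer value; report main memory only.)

memory[L0] = 20

step 1: P2: load  L1  ⟶  IIE  (L1)  txn=BusRd  M[L1]=20
step 2: P1: load  L5  ⟶  IEI  (L5)  txn=BusRd  M[L5]=40
step 3: P1: store L4 := 10  ⟶  IMI  (L4)  txn=BusRdX  M[L4]=10
step 4: P0: load  L3  ⟶  EII  (L3)  txn=BusRd  M[L3]=60
step 5: P2: load  L7  ⟶  IIE  (L7)  txn=BusRd  M[L7]=70
step 6: P2: load  L7  ⟶  IIE  (L7)  txn=∅  M[L7]=70
step 7: P0: load  L7  ⟶  SIS  (L7)  txn=BusRd  M[L7]=70
step 8: P0: store L7 := 74  ⟶  MII  (L7)  txn=BusUpgr  M[L7]=70
step 9: P1: store L7 := 12  ⟶  IMI  (L7)  txn=BusRdX+Flush  M[L7]=74
step 10: P2: load  L3  ⟶  SIS  (L3)  txn=BusRd  M[L3]=60
step 11: P1: load  L0  ⟶  IEI  (L0)  txn=BusRd  M[L0]=20
step 12: P1: load  L2  ⟶  IEI  (L2)  txn=BusRd  M[L2]=80
step 13: P0: store L2 := 67  ⟶  MII  (L2)  txn=BusRdX  M[L2]=80
step 14: P0: load  L7  ⟶  SOI  (L7)  txn=BusRd  M[L7]=74
step 15: P0: load  L1  ⟶  SIS  (L1)  txn=BusRd  M[L1]=20
step 16: P1: load  L7  ⟶  SOI  (L7)  txn=∅  M[L7]=74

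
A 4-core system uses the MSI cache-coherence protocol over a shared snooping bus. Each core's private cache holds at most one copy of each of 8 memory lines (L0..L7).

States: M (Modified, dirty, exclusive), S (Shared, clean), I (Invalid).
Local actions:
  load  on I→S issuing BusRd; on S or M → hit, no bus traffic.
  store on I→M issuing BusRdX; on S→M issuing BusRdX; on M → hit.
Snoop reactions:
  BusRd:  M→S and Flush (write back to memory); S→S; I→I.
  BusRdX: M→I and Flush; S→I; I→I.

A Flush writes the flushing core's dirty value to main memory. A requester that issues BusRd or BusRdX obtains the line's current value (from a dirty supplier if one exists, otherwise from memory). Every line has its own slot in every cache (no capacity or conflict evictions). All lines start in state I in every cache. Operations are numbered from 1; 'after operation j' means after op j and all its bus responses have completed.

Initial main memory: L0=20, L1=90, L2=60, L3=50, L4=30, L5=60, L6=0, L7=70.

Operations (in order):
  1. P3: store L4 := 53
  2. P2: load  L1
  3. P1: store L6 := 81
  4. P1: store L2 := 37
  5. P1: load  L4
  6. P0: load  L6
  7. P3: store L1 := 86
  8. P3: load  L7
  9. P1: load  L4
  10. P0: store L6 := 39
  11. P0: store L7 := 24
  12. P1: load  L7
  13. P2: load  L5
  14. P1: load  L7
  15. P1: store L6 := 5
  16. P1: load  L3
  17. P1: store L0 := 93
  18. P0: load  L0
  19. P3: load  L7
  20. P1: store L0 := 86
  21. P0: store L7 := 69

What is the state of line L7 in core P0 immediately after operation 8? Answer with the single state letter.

state = I

1. P3: store L4 := 53  bus=[BusRdX]  L4: P0=I P1=I P2=I P3=M  mem[L4]=30
2. P2: load  L1  bus=[BusRd]  L1: P0=I P1=I P2=S P3=I  mem[L1]=90
3. P1: store L6 := 81  bus=[BusRdX]  L6: P0=I P1=M P2=I P3=I  mem[L6]=0
4. P1: store L2 := 37  bus=[BusRdX]  L2: P0=I P1=M P2=I P3=I  mem[L2]=60
5. P1: load  L4  bus=[BusRd,Flush]  L4: P0=I P1=S P2=I P3=S  mem[L4]=53
6. P0: load  L6  bus=[BusRd,Flush]  L6: P0=S P1=S P2=I P3=I  mem[L6]=81
7. P3: store L1 := 86  bus=[BusRdX]  L1: P0=I P1=I P2=I P3=M  mem[L1]=90
8. P3: load  L7  bus=[BusRd]  L7: P0=I P1=I P2=I P3=S  mem[L7]=70
9. P1: load  L4  bus=[-]  L4: P0=I P1=S P2=I P3=S  mem[L4]=53
10. P0: store L6 := 39  bus=[BusRdX]  L6: P0=M P1=I P2=I P3=I  mem[L6]=81
11. P0: store L7 := 24  bus=[BusRdX]  L7: P0=M P1=I P2=I P3=I  mem[L7]=70
12. P1: load  L7  bus=[BusRd,Flush]  L7: P0=S P1=S P2=I P3=I  mem[L7]=24
13. P2: load  L5  bus=[BusRd]  L5: P0=I P1=I P2=S P3=I  mem[L5]=60
14. P1: load  L7  bus=[-]  L7: P0=S P1=S P2=I P3=I  mem[L7]=24
15. P1: store L6 := 5  bus=[BusRdX,Flush]  L6: P0=I P1=M P2=I P3=I  mem[L6]=39
16. P1: load  L3  bus=[BusRd]  L3: P0=I P1=S P2=I P3=I  mem[L3]=50
17. P1: store L0 := 93  bus=[BusRdX]  L0: P0=I P1=M P2=I P3=I  mem[L0]=20
18. P0: load  L0  bus=[BusRd,Flush]  L0: P0=S P1=S P2=I P3=I  mem[L0]=93
19. P3: load  L7  bus=[BusRd]  L7: P0=S P1=S P2=I P3=S  mem[L7]=24
20. P1: store L0 := 86  bus=[BusRdX]  L0: P0=I P1=M P2=I P3=I  mem[L0]=93
21. P0: store L7 := 69  bus=[BusRdX]  L7: P0=M P1=I P2=I P3=I  mem[L7]=24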